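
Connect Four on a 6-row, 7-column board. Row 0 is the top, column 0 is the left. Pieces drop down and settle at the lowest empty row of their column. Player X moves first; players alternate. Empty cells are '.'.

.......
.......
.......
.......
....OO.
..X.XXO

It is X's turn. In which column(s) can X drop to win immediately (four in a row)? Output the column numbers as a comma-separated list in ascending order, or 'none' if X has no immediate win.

col 0: drop X → no win
col 1: drop X → no win
col 2: drop X → no win
col 3: drop X → WIN!
col 4: drop X → no win
col 5: drop X → no win
col 6: drop X → no win

Answer: 3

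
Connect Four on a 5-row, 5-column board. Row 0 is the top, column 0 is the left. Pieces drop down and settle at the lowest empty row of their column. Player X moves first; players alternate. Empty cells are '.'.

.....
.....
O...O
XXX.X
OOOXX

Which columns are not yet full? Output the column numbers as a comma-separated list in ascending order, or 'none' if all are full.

col 0: top cell = '.' → open
col 1: top cell = '.' → open
col 2: top cell = '.' → open
col 3: top cell = '.' → open
col 4: top cell = '.' → open

Answer: 0,1,2,3,4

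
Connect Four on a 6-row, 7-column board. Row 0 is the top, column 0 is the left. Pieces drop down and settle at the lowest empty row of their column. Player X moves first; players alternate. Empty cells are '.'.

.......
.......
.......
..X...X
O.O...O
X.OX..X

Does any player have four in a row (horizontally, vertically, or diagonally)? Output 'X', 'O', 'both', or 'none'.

none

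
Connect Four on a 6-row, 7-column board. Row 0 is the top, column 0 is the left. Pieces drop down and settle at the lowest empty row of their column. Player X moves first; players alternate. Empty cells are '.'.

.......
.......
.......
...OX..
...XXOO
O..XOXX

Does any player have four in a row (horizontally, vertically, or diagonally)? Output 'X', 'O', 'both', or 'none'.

none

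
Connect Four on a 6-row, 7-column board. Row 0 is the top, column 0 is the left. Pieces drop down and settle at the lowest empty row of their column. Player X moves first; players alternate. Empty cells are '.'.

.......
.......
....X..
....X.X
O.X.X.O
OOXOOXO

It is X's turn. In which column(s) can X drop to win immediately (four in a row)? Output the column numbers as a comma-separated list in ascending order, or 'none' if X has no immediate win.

col 0: drop X → no win
col 1: drop X → no win
col 2: drop X → no win
col 3: drop X → no win
col 4: drop X → WIN!
col 5: drop X → no win
col 6: drop X → no win

Answer: 4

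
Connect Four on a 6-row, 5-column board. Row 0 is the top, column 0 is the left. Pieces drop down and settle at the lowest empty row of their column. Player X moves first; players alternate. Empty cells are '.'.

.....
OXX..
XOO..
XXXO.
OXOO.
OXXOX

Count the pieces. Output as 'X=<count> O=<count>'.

X=10 O=9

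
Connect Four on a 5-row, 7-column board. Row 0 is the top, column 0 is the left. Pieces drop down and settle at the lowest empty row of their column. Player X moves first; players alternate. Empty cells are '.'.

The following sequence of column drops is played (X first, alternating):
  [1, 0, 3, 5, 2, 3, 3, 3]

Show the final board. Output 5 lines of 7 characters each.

Answer: .......
...O...
...X...
...O...
OXXX.O.

Derivation:
Move 1: X drops in col 1, lands at row 4
Move 2: O drops in col 0, lands at row 4
Move 3: X drops in col 3, lands at row 4
Move 4: O drops in col 5, lands at row 4
Move 5: X drops in col 2, lands at row 4
Move 6: O drops in col 3, lands at row 3
Move 7: X drops in col 3, lands at row 2
Move 8: O drops in col 3, lands at row 1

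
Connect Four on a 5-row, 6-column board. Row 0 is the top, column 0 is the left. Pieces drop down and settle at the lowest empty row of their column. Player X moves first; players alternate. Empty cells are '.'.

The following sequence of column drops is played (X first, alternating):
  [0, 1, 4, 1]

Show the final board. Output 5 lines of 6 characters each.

Move 1: X drops in col 0, lands at row 4
Move 2: O drops in col 1, lands at row 4
Move 3: X drops in col 4, lands at row 4
Move 4: O drops in col 1, lands at row 3

Answer: ......
......
......
.O....
XO..X.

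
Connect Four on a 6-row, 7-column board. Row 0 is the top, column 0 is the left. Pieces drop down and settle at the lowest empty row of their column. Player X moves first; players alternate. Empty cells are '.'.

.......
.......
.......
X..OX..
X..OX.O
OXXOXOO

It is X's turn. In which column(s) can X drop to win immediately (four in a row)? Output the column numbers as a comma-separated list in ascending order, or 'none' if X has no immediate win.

col 0: drop X → no win
col 1: drop X → no win
col 2: drop X → no win
col 3: drop X → no win
col 4: drop X → WIN!
col 5: drop X → no win
col 6: drop X → no win

Answer: 4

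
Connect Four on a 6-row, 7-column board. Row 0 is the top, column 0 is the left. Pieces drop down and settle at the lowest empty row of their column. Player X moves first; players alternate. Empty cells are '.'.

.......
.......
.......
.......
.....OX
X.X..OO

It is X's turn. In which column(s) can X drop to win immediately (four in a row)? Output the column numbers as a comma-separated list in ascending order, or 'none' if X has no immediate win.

Answer: none

Derivation:
col 0: drop X → no win
col 1: drop X → no win
col 2: drop X → no win
col 3: drop X → no win
col 4: drop X → no win
col 5: drop X → no win
col 6: drop X → no win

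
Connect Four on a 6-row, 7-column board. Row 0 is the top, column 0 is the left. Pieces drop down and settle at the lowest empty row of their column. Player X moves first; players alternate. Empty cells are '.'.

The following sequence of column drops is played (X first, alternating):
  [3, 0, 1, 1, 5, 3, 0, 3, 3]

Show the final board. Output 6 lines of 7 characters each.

Answer: .......
.......
...X...
...O...
XO.O...
OX.X.X.

Derivation:
Move 1: X drops in col 3, lands at row 5
Move 2: O drops in col 0, lands at row 5
Move 3: X drops in col 1, lands at row 5
Move 4: O drops in col 1, lands at row 4
Move 5: X drops in col 5, lands at row 5
Move 6: O drops in col 3, lands at row 4
Move 7: X drops in col 0, lands at row 4
Move 8: O drops in col 3, lands at row 3
Move 9: X drops in col 3, lands at row 2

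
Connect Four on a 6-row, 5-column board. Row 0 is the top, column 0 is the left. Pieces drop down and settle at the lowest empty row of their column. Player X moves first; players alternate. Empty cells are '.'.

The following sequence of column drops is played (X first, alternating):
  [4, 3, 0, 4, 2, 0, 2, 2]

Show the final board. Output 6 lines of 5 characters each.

Move 1: X drops in col 4, lands at row 5
Move 2: O drops in col 3, lands at row 5
Move 3: X drops in col 0, lands at row 5
Move 4: O drops in col 4, lands at row 4
Move 5: X drops in col 2, lands at row 5
Move 6: O drops in col 0, lands at row 4
Move 7: X drops in col 2, lands at row 4
Move 8: O drops in col 2, lands at row 3

Answer: .....
.....
.....
..O..
O.X.O
X.XOX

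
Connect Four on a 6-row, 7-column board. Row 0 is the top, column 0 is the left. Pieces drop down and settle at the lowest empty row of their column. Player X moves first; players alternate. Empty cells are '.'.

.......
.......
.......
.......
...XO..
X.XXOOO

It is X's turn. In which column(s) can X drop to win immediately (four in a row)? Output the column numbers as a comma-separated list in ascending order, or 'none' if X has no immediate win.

col 0: drop X → no win
col 1: drop X → WIN!
col 2: drop X → no win
col 3: drop X → no win
col 4: drop X → no win
col 5: drop X → no win
col 6: drop X → no win

Answer: 1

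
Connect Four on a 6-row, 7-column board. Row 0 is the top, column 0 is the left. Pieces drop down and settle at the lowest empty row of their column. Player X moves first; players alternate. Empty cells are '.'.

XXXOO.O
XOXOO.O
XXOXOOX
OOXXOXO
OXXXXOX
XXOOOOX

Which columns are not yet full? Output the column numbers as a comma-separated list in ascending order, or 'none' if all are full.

Answer: 5

Derivation:
col 0: top cell = 'X' → FULL
col 1: top cell = 'X' → FULL
col 2: top cell = 'X' → FULL
col 3: top cell = 'O' → FULL
col 4: top cell = 'O' → FULL
col 5: top cell = '.' → open
col 6: top cell = 'O' → FULL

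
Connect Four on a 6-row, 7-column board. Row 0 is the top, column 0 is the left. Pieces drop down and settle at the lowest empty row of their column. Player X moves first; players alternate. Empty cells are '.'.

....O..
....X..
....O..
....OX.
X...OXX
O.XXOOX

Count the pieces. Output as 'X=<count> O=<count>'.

X=8 O=7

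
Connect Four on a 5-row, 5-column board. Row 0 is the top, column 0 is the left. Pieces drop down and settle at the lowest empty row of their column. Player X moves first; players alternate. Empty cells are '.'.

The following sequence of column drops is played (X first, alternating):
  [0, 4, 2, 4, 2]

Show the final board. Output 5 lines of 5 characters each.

Move 1: X drops in col 0, lands at row 4
Move 2: O drops in col 4, lands at row 4
Move 3: X drops in col 2, lands at row 4
Move 4: O drops in col 4, lands at row 3
Move 5: X drops in col 2, lands at row 3

Answer: .....
.....
.....
..X.O
X.X.O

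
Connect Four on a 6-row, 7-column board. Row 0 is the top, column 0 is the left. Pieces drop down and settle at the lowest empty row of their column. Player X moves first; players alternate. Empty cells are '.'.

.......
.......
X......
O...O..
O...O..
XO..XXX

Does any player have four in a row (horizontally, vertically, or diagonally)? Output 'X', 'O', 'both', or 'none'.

none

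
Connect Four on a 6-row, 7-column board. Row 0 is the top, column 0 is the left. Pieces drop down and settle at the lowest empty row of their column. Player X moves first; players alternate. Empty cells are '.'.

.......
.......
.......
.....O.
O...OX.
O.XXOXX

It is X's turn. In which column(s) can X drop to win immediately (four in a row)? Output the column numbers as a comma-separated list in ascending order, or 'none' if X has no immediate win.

col 0: drop X → no win
col 1: drop X → no win
col 2: drop X → no win
col 3: drop X → no win
col 4: drop X → no win
col 5: drop X → no win
col 6: drop X → no win

Answer: none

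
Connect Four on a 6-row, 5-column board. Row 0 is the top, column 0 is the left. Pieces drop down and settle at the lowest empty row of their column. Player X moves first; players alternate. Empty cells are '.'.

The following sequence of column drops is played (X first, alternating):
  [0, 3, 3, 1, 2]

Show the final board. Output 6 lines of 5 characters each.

Answer: .....
.....
.....
.....
...X.
XOXO.

Derivation:
Move 1: X drops in col 0, lands at row 5
Move 2: O drops in col 3, lands at row 5
Move 3: X drops in col 3, lands at row 4
Move 4: O drops in col 1, lands at row 5
Move 5: X drops in col 2, lands at row 5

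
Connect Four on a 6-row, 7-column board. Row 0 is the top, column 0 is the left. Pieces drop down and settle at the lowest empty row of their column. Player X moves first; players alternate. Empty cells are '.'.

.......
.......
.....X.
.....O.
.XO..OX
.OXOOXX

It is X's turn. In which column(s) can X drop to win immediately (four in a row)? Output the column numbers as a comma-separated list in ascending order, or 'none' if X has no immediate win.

col 0: drop X → no win
col 1: drop X → no win
col 2: drop X → no win
col 3: drop X → no win
col 4: drop X → no win
col 5: drop X → no win
col 6: drop X → no win

Answer: none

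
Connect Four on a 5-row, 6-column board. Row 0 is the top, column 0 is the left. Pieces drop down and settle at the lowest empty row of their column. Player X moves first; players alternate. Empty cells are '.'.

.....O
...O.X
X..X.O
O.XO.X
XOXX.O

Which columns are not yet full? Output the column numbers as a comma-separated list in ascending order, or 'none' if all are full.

Answer: 0,1,2,3,4

Derivation:
col 0: top cell = '.' → open
col 1: top cell = '.' → open
col 2: top cell = '.' → open
col 3: top cell = '.' → open
col 4: top cell = '.' → open
col 5: top cell = 'O' → FULL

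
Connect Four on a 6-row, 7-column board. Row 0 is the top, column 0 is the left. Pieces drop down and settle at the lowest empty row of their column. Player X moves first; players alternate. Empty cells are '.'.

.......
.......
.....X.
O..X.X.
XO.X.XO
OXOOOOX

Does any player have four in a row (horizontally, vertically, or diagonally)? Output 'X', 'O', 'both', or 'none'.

O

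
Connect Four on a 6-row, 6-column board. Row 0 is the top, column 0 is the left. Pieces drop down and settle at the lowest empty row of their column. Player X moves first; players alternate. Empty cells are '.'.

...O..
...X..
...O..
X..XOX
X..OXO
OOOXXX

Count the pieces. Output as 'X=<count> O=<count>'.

X=9 O=8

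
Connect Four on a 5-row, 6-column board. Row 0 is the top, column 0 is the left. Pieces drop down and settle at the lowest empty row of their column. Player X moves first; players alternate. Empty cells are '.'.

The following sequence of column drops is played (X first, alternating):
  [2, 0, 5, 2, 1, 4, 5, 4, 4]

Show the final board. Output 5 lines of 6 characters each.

Answer: ......
......
....X.
..O.OX
OXX.OX

Derivation:
Move 1: X drops in col 2, lands at row 4
Move 2: O drops in col 0, lands at row 4
Move 3: X drops in col 5, lands at row 4
Move 4: O drops in col 2, lands at row 3
Move 5: X drops in col 1, lands at row 4
Move 6: O drops in col 4, lands at row 4
Move 7: X drops in col 5, lands at row 3
Move 8: O drops in col 4, lands at row 3
Move 9: X drops in col 4, lands at row 2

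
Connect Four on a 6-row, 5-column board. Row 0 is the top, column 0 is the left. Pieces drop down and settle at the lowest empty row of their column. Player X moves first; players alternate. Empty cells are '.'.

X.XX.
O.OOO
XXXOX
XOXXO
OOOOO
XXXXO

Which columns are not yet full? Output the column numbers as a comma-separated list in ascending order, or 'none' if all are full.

Answer: 1,4

Derivation:
col 0: top cell = 'X' → FULL
col 1: top cell = '.' → open
col 2: top cell = 'X' → FULL
col 3: top cell = 'X' → FULL
col 4: top cell = '.' → open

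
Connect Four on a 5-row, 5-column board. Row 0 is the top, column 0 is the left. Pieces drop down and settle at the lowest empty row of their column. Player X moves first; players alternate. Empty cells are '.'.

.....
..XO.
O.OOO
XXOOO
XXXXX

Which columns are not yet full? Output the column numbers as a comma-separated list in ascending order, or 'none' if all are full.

col 0: top cell = '.' → open
col 1: top cell = '.' → open
col 2: top cell = '.' → open
col 3: top cell = '.' → open
col 4: top cell = '.' → open

Answer: 0,1,2,3,4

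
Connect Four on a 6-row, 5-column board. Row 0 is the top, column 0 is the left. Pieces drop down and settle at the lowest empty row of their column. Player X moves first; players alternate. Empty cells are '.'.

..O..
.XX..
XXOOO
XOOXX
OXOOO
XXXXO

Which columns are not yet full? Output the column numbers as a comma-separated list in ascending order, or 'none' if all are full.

Answer: 0,1,3,4

Derivation:
col 0: top cell = '.' → open
col 1: top cell = '.' → open
col 2: top cell = 'O' → FULL
col 3: top cell = '.' → open
col 4: top cell = '.' → open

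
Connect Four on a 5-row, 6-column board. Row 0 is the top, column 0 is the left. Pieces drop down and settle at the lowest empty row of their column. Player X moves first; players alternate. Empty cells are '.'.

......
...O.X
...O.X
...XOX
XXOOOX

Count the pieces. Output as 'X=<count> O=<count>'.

X=7 O=6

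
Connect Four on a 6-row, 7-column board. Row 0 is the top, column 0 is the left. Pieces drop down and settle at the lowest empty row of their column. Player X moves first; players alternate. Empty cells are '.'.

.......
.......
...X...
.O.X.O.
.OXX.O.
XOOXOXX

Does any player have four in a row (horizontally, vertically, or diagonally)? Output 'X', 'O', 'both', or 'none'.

X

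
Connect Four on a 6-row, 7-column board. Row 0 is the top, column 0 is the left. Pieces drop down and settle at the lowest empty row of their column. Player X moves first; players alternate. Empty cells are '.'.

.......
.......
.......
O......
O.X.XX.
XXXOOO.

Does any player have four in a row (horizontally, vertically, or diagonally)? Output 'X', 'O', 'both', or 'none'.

none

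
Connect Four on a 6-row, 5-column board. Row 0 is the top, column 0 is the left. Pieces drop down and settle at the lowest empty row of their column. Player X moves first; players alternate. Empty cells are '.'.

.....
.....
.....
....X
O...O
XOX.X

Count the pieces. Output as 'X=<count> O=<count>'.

X=4 O=3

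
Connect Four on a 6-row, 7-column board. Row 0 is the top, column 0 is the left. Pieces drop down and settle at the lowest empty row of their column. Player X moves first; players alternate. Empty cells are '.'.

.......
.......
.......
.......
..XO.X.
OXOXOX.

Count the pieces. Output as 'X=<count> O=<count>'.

X=5 O=4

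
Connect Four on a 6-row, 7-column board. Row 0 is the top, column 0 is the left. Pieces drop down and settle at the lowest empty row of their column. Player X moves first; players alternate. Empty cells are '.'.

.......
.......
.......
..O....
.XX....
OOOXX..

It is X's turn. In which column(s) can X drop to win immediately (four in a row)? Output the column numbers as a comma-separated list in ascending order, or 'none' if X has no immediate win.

Answer: none

Derivation:
col 0: drop X → no win
col 1: drop X → no win
col 2: drop X → no win
col 3: drop X → no win
col 4: drop X → no win
col 5: drop X → no win
col 6: drop X → no win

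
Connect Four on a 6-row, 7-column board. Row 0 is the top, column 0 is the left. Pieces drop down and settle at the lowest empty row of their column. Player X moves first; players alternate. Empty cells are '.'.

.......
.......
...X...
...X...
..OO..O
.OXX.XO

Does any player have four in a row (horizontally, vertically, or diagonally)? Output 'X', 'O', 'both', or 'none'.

none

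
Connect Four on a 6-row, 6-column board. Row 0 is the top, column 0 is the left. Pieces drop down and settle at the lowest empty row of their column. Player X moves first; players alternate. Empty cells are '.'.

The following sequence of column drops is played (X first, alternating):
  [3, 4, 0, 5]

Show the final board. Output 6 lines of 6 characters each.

Move 1: X drops in col 3, lands at row 5
Move 2: O drops in col 4, lands at row 5
Move 3: X drops in col 0, lands at row 5
Move 4: O drops in col 5, lands at row 5

Answer: ......
......
......
......
......
X..XOO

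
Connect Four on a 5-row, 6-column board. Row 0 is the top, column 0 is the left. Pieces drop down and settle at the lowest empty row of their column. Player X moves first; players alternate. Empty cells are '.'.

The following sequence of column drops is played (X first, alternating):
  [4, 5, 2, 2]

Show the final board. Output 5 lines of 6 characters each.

Answer: ......
......
......
..O...
..X.XO

Derivation:
Move 1: X drops in col 4, lands at row 4
Move 2: O drops in col 5, lands at row 4
Move 3: X drops in col 2, lands at row 4
Move 4: O drops in col 2, lands at row 3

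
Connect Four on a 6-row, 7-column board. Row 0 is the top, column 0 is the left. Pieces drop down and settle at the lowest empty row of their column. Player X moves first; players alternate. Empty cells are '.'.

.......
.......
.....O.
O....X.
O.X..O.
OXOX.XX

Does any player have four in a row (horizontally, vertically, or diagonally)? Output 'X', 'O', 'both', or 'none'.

none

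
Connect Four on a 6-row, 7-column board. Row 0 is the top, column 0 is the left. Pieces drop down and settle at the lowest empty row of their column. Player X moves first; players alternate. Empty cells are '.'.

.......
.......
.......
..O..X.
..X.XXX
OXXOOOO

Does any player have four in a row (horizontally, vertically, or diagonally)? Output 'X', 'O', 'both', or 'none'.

O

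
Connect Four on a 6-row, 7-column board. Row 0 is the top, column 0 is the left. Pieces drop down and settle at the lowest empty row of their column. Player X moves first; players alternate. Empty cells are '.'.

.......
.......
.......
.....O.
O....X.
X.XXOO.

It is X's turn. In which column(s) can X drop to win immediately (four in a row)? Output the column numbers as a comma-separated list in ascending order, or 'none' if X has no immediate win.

Answer: 1

Derivation:
col 0: drop X → no win
col 1: drop X → WIN!
col 2: drop X → no win
col 3: drop X → no win
col 4: drop X → no win
col 5: drop X → no win
col 6: drop X → no win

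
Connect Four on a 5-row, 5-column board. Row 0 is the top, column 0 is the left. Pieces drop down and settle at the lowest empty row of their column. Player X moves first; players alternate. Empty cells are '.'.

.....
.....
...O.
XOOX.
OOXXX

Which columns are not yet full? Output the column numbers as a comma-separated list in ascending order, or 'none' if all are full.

Answer: 0,1,2,3,4

Derivation:
col 0: top cell = '.' → open
col 1: top cell = '.' → open
col 2: top cell = '.' → open
col 3: top cell = '.' → open
col 4: top cell = '.' → open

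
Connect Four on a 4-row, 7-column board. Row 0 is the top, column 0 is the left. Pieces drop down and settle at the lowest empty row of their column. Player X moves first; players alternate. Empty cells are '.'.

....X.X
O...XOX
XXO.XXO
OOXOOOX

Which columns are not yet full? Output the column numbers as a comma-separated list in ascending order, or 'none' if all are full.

col 0: top cell = '.' → open
col 1: top cell = '.' → open
col 2: top cell = '.' → open
col 3: top cell = '.' → open
col 4: top cell = 'X' → FULL
col 5: top cell = '.' → open
col 6: top cell = 'X' → FULL

Answer: 0,1,2,3,5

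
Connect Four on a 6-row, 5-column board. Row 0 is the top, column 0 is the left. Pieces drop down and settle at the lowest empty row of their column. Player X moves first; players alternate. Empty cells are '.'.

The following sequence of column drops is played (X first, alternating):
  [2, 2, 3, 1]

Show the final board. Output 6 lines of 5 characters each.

Answer: .....
.....
.....
.....
..O..
.OXX.

Derivation:
Move 1: X drops in col 2, lands at row 5
Move 2: O drops in col 2, lands at row 4
Move 3: X drops in col 3, lands at row 5
Move 4: O drops in col 1, lands at row 5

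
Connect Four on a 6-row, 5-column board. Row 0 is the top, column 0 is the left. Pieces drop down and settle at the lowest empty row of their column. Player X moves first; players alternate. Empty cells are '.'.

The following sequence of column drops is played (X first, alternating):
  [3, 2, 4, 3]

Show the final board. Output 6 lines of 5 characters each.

Move 1: X drops in col 3, lands at row 5
Move 2: O drops in col 2, lands at row 5
Move 3: X drops in col 4, lands at row 5
Move 4: O drops in col 3, lands at row 4

Answer: .....
.....
.....
.....
...O.
..OXX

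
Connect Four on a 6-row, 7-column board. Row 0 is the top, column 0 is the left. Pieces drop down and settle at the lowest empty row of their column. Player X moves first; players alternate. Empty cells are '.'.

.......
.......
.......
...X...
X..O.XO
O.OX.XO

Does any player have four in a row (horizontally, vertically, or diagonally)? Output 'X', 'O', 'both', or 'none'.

none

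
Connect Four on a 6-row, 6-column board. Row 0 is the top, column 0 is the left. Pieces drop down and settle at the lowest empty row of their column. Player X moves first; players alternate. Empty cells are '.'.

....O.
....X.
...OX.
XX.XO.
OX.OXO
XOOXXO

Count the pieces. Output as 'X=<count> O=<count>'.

X=10 O=9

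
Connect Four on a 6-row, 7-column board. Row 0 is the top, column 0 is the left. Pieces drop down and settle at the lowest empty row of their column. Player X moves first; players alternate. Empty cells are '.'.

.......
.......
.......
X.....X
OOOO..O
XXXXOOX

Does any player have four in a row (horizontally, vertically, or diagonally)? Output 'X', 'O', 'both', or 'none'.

both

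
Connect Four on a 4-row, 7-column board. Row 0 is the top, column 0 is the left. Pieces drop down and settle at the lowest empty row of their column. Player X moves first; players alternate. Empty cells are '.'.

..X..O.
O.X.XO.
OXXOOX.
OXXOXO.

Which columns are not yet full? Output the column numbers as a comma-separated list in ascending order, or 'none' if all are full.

Answer: 0,1,3,4,6

Derivation:
col 0: top cell = '.' → open
col 1: top cell = '.' → open
col 2: top cell = 'X' → FULL
col 3: top cell = '.' → open
col 4: top cell = '.' → open
col 5: top cell = 'O' → FULL
col 6: top cell = '.' → open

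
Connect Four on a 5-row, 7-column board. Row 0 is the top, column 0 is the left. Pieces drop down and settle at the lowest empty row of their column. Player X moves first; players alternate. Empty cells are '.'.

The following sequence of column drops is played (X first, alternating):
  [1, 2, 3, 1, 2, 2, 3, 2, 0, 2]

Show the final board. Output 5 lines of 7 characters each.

Answer: ..O....
..O....
..O....
.OXX...
XXOX...

Derivation:
Move 1: X drops in col 1, lands at row 4
Move 2: O drops in col 2, lands at row 4
Move 3: X drops in col 3, lands at row 4
Move 4: O drops in col 1, lands at row 3
Move 5: X drops in col 2, lands at row 3
Move 6: O drops in col 2, lands at row 2
Move 7: X drops in col 3, lands at row 3
Move 8: O drops in col 2, lands at row 1
Move 9: X drops in col 0, lands at row 4
Move 10: O drops in col 2, lands at row 0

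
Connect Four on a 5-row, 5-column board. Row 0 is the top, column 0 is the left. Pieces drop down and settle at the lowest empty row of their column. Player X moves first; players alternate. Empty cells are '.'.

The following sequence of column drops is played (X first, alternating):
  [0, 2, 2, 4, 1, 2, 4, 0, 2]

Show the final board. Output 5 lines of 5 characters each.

Answer: .....
..X..
..O..
O.X.X
XXO.O

Derivation:
Move 1: X drops in col 0, lands at row 4
Move 2: O drops in col 2, lands at row 4
Move 3: X drops in col 2, lands at row 3
Move 4: O drops in col 4, lands at row 4
Move 5: X drops in col 1, lands at row 4
Move 6: O drops in col 2, lands at row 2
Move 7: X drops in col 4, lands at row 3
Move 8: O drops in col 0, lands at row 3
Move 9: X drops in col 2, lands at row 1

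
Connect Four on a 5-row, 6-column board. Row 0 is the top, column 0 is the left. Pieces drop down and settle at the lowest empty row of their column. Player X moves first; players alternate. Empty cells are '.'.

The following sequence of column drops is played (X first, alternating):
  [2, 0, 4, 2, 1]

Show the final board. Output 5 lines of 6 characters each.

Move 1: X drops in col 2, lands at row 4
Move 2: O drops in col 0, lands at row 4
Move 3: X drops in col 4, lands at row 4
Move 4: O drops in col 2, lands at row 3
Move 5: X drops in col 1, lands at row 4

Answer: ......
......
......
..O...
OXX.X.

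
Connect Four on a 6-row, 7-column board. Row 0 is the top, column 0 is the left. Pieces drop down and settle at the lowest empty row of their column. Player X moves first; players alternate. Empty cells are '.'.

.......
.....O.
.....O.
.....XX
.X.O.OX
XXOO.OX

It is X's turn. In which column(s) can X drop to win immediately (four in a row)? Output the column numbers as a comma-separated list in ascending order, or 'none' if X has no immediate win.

Answer: 6

Derivation:
col 0: drop X → no win
col 1: drop X → no win
col 2: drop X → no win
col 3: drop X → no win
col 4: drop X → no win
col 5: drop X → no win
col 6: drop X → WIN!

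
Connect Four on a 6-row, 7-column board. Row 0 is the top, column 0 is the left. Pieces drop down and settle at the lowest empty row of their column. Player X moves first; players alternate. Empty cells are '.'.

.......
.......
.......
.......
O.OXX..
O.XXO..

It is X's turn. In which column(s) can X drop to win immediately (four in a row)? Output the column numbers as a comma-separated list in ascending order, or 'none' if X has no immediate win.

Answer: none

Derivation:
col 0: drop X → no win
col 1: drop X → no win
col 2: drop X → no win
col 3: drop X → no win
col 4: drop X → no win
col 5: drop X → no win
col 6: drop X → no win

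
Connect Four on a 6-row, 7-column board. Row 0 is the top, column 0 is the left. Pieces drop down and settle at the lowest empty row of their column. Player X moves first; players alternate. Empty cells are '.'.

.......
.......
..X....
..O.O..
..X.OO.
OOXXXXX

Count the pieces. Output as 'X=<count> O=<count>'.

X=7 O=6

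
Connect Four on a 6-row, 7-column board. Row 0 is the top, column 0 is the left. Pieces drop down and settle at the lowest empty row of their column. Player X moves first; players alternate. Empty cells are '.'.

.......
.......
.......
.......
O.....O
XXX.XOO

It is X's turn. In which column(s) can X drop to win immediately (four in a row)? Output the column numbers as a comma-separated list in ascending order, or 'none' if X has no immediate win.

Answer: 3

Derivation:
col 0: drop X → no win
col 1: drop X → no win
col 2: drop X → no win
col 3: drop X → WIN!
col 4: drop X → no win
col 5: drop X → no win
col 6: drop X → no win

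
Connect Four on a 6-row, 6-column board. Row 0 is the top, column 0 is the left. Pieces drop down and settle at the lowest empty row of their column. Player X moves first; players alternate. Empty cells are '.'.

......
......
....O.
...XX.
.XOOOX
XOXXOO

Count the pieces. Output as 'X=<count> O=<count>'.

X=7 O=7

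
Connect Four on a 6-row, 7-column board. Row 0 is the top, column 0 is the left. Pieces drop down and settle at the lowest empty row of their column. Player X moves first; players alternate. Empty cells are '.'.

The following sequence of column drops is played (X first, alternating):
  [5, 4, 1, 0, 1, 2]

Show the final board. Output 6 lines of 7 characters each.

Answer: .......
.......
.......
.......
.X.....
OXO.OX.

Derivation:
Move 1: X drops in col 5, lands at row 5
Move 2: O drops in col 4, lands at row 5
Move 3: X drops in col 1, lands at row 5
Move 4: O drops in col 0, lands at row 5
Move 5: X drops in col 1, lands at row 4
Move 6: O drops in col 2, lands at row 5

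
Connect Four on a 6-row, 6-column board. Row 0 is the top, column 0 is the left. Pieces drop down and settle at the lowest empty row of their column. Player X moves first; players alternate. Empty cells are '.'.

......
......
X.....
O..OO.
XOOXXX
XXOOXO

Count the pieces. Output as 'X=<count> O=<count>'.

X=8 O=8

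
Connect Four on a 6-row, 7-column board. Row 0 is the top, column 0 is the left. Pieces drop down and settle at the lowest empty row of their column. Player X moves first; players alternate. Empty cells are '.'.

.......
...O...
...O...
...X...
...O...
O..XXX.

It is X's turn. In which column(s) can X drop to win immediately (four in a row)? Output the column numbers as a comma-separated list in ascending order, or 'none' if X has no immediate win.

col 0: drop X → no win
col 1: drop X → no win
col 2: drop X → WIN!
col 3: drop X → no win
col 4: drop X → no win
col 5: drop X → no win
col 6: drop X → WIN!

Answer: 2,6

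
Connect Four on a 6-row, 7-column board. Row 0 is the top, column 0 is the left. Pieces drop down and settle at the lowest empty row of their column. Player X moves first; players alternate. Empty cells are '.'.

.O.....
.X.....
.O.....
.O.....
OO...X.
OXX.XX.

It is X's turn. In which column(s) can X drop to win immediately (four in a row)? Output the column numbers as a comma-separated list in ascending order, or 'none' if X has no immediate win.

col 0: drop X → no win
col 2: drop X → no win
col 3: drop X → WIN!
col 4: drop X → no win
col 5: drop X → no win
col 6: drop X → no win

Answer: 3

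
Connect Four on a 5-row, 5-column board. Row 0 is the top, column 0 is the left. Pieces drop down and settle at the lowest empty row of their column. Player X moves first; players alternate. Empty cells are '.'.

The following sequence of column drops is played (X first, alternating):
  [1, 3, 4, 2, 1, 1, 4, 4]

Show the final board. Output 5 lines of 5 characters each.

Answer: .....
.....
.O..O
.X..X
.XOOX

Derivation:
Move 1: X drops in col 1, lands at row 4
Move 2: O drops in col 3, lands at row 4
Move 3: X drops in col 4, lands at row 4
Move 4: O drops in col 2, lands at row 4
Move 5: X drops in col 1, lands at row 3
Move 6: O drops in col 1, lands at row 2
Move 7: X drops in col 4, lands at row 3
Move 8: O drops in col 4, lands at row 2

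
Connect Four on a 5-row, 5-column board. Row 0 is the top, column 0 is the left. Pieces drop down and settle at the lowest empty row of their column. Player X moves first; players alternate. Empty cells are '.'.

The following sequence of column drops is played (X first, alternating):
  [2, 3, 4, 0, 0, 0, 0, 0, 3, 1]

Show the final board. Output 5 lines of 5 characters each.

Move 1: X drops in col 2, lands at row 4
Move 2: O drops in col 3, lands at row 4
Move 3: X drops in col 4, lands at row 4
Move 4: O drops in col 0, lands at row 4
Move 5: X drops in col 0, lands at row 3
Move 6: O drops in col 0, lands at row 2
Move 7: X drops in col 0, lands at row 1
Move 8: O drops in col 0, lands at row 0
Move 9: X drops in col 3, lands at row 3
Move 10: O drops in col 1, lands at row 4

Answer: O....
X....
O....
X..X.
OOXOX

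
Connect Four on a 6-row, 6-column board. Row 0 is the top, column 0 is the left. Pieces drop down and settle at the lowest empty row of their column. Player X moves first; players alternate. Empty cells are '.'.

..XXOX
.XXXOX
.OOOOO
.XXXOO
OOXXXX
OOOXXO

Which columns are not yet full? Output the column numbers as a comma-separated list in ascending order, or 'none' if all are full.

Answer: 0,1

Derivation:
col 0: top cell = '.' → open
col 1: top cell = '.' → open
col 2: top cell = 'X' → FULL
col 3: top cell = 'X' → FULL
col 4: top cell = 'O' → FULL
col 5: top cell = 'X' → FULL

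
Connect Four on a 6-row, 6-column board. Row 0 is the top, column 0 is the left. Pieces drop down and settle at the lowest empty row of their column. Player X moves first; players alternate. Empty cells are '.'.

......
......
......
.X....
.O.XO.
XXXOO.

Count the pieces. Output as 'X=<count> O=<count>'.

X=5 O=4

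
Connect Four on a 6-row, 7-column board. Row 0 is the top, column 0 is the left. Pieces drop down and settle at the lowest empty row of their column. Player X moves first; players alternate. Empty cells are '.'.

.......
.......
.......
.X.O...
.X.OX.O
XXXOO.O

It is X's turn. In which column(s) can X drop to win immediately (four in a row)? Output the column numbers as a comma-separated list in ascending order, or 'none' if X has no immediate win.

Answer: 1

Derivation:
col 0: drop X → no win
col 1: drop X → WIN!
col 2: drop X → no win
col 3: drop X → no win
col 4: drop X → no win
col 5: drop X → no win
col 6: drop X → no win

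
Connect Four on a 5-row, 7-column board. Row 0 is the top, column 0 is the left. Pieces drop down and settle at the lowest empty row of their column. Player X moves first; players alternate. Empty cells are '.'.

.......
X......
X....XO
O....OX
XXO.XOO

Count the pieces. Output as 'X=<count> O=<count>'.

X=7 O=6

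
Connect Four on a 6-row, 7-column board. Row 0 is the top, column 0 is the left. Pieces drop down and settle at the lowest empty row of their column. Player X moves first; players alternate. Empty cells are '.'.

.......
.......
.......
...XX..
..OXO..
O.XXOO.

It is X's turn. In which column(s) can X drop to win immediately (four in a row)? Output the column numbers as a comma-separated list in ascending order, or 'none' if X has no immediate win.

Answer: 3

Derivation:
col 0: drop X → no win
col 1: drop X → no win
col 2: drop X → no win
col 3: drop X → WIN!
col 4: drop X → no win
col 5: drop X → no win
col 6: drop X → no win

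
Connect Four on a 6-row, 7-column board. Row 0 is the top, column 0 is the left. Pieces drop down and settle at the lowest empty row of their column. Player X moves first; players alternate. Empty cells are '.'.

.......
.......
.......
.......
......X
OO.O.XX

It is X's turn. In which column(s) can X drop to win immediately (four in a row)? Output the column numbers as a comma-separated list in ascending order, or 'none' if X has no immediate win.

Answer: none

Derivation:
col 0: drop X → no win
col 1: drop X → no win
col 2: drop X → no win
col 3: drop X → no win
col 4: drop X → no win
col 5: drop X → no win
col 6: drop X → no win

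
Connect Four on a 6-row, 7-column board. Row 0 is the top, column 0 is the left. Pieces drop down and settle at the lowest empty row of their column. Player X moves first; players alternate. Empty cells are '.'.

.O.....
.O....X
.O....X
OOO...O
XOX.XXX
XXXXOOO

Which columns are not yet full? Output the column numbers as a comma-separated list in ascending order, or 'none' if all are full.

col 0: top cell = '.' → open
col 1: top cell = 'O' → FULL
col 2: top cell = '.' → open
col 3: top cell = '.' → open
col 4: top cell = '.' → open
col 5: top cell = '.' → open
col 6: top cell = '.' → open

Answer: 0,2,3,4,5,6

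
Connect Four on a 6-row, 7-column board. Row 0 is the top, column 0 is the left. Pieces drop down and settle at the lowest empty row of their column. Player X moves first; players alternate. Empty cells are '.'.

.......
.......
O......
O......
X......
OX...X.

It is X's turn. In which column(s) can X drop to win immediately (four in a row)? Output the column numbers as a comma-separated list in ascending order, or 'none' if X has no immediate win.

col 0: drop X → no win
col 1: drop X → no win
col 2: drop X → no win
col 3: drop X → no win
col 4: drop X → no win
col 5: drop X → no win
col 6: drop X → no win

Answer: none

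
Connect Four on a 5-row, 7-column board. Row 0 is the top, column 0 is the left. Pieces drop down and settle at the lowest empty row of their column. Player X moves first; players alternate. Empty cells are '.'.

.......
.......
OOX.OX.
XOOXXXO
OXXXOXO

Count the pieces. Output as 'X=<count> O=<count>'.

X=10 O=9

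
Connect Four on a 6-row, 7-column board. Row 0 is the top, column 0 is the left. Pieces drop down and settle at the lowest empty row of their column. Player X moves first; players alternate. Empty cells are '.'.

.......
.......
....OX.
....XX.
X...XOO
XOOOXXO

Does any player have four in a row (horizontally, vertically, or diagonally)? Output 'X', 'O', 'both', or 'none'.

none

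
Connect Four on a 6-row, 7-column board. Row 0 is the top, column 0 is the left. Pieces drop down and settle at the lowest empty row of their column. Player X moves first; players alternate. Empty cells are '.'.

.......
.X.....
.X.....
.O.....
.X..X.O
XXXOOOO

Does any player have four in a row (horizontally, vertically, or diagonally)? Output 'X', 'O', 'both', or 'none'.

O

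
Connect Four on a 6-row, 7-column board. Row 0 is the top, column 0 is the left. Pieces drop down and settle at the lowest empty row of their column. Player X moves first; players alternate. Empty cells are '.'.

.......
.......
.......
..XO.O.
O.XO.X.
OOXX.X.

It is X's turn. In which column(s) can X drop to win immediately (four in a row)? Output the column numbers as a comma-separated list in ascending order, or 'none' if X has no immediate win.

Answer: 2,4

Derivation:
col 0: drop X → no win
col 1: drop X → no win
col 2: drop X → WIN!
col 3: drop X → no win
col 4: drop X → WIN!
col 5: drop X → no win
col 6: drop X → no win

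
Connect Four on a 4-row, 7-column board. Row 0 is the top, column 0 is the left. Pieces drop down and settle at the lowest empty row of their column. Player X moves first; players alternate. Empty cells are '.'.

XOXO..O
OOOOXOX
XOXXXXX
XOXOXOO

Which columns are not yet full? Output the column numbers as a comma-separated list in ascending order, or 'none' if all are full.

Answer: 4,5

Derivation:
col 0: top cell = 'X' → FULL
col 1: top cell = 'O' → FULL
col 2: top cell = 'X' → FULL
col 3: top cell = 'O' → FULL
col 4: top cell = '.' → open
col 5: top cell = '.' → open
col 6: top cell = 'O' → FULL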